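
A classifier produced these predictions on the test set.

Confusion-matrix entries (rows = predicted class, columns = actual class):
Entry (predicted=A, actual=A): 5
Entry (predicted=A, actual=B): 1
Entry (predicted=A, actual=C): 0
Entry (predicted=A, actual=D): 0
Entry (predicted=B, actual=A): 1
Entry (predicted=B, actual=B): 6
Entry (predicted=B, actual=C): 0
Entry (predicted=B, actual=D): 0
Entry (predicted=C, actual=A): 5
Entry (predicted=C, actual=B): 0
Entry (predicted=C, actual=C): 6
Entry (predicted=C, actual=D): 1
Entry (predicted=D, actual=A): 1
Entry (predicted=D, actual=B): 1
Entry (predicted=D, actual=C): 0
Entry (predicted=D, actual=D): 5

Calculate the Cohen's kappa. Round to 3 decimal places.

0.591

Observed agreement pₒ = trace/N = 22/32 = 0.6875
Expected agreement pₑ = Σ (rowᵢ·colᵢ)/N² = (12·6 + 8·7 + 6·12 + 6·7)/32² = 0.2363
κ = (pₒ − pₑ)/(1 − pₑ) = (0.6875 − 0.2363)/(1 − 0.2363) = 0.591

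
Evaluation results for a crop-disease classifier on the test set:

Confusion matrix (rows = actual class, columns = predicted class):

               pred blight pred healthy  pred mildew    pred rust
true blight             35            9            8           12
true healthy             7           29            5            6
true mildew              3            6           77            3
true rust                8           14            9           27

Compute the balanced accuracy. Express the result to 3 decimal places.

Balanced accuracy = mean of per-class recall.
  blight: recall = 35/64 = 0.5469
  healthy: recall = 29/47 = 0.6170
  mildew: recall = 77/89 = 0.8652
  rust: recall = 27/58 = 0.4655
Mean = (0.5469 + 0.6170 + 0.8652 + 0.4655) / 4 = 0.624

0.624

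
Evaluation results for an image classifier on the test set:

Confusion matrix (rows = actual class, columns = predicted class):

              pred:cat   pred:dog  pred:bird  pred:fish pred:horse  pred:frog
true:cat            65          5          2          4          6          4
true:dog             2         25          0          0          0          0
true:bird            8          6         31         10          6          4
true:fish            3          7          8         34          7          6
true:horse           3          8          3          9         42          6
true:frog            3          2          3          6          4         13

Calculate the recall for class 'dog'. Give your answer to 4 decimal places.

0.9259

Treat 'dog' as positive and all other classes as negative.
recall = TP/(TP+FN).
dog: TP=25, FN=2+0+0+0+0=2 → 25/27 = 0.92593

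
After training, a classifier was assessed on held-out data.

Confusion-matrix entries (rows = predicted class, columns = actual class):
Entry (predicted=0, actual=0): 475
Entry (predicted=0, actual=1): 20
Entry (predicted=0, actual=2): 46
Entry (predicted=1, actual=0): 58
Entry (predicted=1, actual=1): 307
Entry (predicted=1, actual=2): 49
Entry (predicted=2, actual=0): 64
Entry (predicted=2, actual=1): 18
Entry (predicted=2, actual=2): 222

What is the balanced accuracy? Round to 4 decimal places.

0.7953

Balanced accuracy = mean of per-class recall.
  0: recall = 475/597 = 0.79564
  1: recall = 307/345 = 0.88986
  2: recall = 222/317 = 0.70032
Mean = (0.79564 + 0.88986 + 0.70032) / 3 = 0.7953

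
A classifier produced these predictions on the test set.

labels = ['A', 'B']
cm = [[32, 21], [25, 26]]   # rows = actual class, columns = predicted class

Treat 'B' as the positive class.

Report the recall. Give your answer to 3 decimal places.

0.510

Recall = TP/(TP+FN) = 26/(26+25) = 26/51 = 0.510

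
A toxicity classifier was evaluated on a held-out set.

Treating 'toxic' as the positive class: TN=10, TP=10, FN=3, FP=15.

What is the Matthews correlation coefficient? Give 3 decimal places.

MCC = (TP·TN − FP·FN) / √((TP+FP)(TP+FN)(TN+FP)(TN+FN))
Numerator = 10·10 − 15·3 = 55
Denominator = √(25·13·25·13) = √105625 = 325.0000
MCC = 55 / 325.0000 = 0.169

0.169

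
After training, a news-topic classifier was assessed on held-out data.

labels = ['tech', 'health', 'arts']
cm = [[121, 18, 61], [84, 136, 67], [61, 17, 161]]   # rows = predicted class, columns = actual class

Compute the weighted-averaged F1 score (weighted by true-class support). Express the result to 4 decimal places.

Per-class F1 score (2·TP/(2·TP+FP+FN)):
  tech: TP=121, FP=18+61=79, FN=84+61=145 → 242/466 = 0.51931
  health: TP=136, FP=84+67=151, FN=18+17=35 → 272/458 = 0.59389
  arts: TP=161, FP=61+17=78, FN=61+67=128 → 322/528 = 0.60985
Weighted-F1 score = Σ (supportᵢ/N)·F1 scoreᵢ with N=726: (266/726)·0.51931 + (171/726)·0.59389 + (289/726)·0.60985 = 0.5729

0.5729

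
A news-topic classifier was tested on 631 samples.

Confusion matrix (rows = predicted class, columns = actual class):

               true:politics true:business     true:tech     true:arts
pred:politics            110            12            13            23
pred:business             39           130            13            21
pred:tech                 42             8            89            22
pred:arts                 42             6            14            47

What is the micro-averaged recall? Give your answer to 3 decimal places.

0.596

Micro-averaging pools counts across classes: ΣTP=376, ΣFP=255, ΣFN=255.
Micro-recall = TP/(TP+FN) on pooled counts = 0.596 (equals overall accuracy in single-label multiclass).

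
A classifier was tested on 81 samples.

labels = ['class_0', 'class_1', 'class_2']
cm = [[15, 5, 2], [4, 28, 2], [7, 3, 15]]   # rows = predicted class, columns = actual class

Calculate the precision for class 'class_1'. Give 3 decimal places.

0.824

precision = TP/(TP+FP).
class_1: TP=28, FP=4+2=6 → 28/34 = 0.8235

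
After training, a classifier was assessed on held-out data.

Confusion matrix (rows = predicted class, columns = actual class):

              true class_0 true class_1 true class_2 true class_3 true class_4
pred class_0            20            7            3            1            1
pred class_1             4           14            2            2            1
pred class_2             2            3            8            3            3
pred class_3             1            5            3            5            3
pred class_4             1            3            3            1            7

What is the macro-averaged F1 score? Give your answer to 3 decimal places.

0.482

Per-class F1 score (2·TP/(2·TP+FP+FN)):
  class_0: TP=20, FP=7+3+1+1=12, FN=4+2+1+1=8 → 40/60 = 0.6667
  class_1: TP=14, FP=4+2+2+1=9, FN=7+3+5+3=18 → 28/55 = 0.5091
  class_2: TP=8, FP=2+3+3+3=11, FN=3+2+3+3=11 → 16/38 = 0.4211
  class_3: TP=5, FP=1+5+3+3=12, FN=1+2+3+1=7 → 10/29 = 0.3448
  class_4: TP=7, FP=1+3+3+1=8, FN=1+1+3+3=8 → 14/30 = 0.4667
Macro-F1 score = mean = (0.6667 + 0.5091 + 0.4211 + 0.3448 + 0.4667) / 5 = 0.482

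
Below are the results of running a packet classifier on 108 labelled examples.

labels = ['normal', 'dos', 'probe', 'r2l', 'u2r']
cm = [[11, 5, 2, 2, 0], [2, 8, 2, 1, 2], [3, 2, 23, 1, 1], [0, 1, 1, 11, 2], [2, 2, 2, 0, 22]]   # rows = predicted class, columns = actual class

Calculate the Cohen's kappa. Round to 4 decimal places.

Observed agreement pₒ = trace/N = 75/108 = 0.69444
Expected agreement pₑ = Σ (rowᵢ·colᵢ)/N² = (18·20 + 18·15 + 30·30 + 15·15 + 27·28)/108² = 0.21528
κ = (pₒ − pₑ)/(1 − pₑ) = (0.69444 − 0.21528)/(1 − 0.21528) = 0.6106

0.6106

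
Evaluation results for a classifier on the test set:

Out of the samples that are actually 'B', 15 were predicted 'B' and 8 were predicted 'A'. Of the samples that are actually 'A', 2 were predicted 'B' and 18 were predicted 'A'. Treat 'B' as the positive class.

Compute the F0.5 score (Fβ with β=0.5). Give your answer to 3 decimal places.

Fβ = (1+β²)·TP / ((1+β²)·TP + β²·FN + FP), with β²=1/4
= 1.25·15 / (1.25·15 + 0.25·8 + 2) = 0.824

0.824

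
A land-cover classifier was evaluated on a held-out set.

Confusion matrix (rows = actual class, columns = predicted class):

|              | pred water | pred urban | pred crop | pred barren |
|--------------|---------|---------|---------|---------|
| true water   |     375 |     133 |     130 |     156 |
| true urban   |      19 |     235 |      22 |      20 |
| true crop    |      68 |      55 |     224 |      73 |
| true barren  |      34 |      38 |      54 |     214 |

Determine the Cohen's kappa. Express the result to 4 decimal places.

0.4191

Observed agreement pₒ = trace/N = 1048/1850 = 0.56649
Expected agreement pₑ = Σ (rowᵢ·colᵢ)/N² = (794·496 + 296·461 + 420·430 + 340·463)/1850² = 0.25370
κ = (pₒ − pₑ)/(1 − pₑ) = (0.56649 − 0.25370)/(1 − 0.25370) = 0.4191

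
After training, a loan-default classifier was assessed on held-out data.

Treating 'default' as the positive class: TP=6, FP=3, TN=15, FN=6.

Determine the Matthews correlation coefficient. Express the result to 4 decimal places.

MCC = (TP·TN − FP·FN) / √((TP+FP)(TP+FN)(TN+FP)(TN+FN))
Numerator = 6·15 − 3·6 = 72
Denominator = √(9·12·18·21) = √40824 = 202.0495
MCC = 72 / 202.0495 = 0.3563

0.3563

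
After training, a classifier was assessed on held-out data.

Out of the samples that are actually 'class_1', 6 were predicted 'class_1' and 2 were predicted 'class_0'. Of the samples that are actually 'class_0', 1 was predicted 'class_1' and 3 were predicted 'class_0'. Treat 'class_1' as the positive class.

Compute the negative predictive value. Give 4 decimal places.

NPV = TN/(TN+FN) = 3/(3+2) = 0.6000

0.6000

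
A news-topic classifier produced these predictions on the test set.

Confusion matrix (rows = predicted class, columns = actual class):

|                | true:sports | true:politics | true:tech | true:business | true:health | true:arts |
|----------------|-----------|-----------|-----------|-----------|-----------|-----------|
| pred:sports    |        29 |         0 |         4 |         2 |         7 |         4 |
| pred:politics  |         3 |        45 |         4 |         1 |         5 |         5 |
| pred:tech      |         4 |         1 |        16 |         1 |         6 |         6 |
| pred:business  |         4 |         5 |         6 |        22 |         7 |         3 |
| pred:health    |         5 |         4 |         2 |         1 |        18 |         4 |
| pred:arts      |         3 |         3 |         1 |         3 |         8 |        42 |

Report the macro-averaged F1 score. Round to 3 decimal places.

0.585

Per-class F1 score (2·TP/(2·TP+FP+FN)):
  sports: TP=29, FP=0+4+2+7+4=17, FN=3+4+4+5+3=19 → 58/94 = 0.6170
  politics: TP=45, FP=3+4+1+5+5=18, FN=0+1+5+4+3=13 → 90/121 = 0.7438
  tech: TP=16, FP=4+1+1+6+6=18, FN=4+4+6+2+1=17 → 32/67 = 0.4776
  business: TP=22, FP=4+5+6+7+3=25, FN=2+1+1+1+3=8 → 44/77 = 0.5714
  health: TP=18, FP=5+4+2+1+4=16, FN=7+5+6+7+8=33 → 36/85 = 0.4235
  arts: TP=42, FP=3+3+1+3+8=18, FN=4+5+6+3+4=22 → 84/124 = 0.6774
Macro-F1 score = mean = (0.6170 + 0.7438 + 0.4776 + 0.5714 + 0.4235 + 0.6774) / 6 = 0.585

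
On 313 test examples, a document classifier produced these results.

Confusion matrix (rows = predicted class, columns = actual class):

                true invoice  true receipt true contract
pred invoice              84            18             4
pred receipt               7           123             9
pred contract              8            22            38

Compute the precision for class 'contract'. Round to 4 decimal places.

0.5588

precision = TP/(TP+FP).
contract: TP=38, FP=8+22=30 → 38/68 = 0.55882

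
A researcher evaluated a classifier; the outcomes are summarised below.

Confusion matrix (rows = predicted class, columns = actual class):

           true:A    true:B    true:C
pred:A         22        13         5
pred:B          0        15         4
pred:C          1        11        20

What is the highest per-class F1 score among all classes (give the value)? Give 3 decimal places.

Per-class F1 score (2·TP/(2·TP+FP+FN)):
  A: TP=22, FP=13+5=18, FN=0+1=1 → 44/63 = 0.6984
  B: TP=15, FP=0+4=4, FN=13+11=24 → 30/58 = 0.5172
  C: TP=20, FP=1+11=12, FN=5+4=9 → 40/61 = 0.6557
Highest is class 'A' with F1 score = 0.698.

0.698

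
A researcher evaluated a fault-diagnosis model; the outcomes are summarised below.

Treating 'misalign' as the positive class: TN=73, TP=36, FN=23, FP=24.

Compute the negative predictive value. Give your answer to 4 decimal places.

0.7604

NPV = TN/(TN+FN) = 73/(73+23) = 0.7604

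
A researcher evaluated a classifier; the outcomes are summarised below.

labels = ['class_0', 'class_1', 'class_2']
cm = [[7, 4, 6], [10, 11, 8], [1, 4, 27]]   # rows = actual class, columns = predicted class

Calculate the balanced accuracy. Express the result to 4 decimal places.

0.5449

Balanced accuracy = mean of per-class recall.
  class_0: recall = 7/17 = 0.41176
  class_1: recall = 11/29 = 0.37931
  class_2: recall = 27/32 = 0.84375
Mean = (0.41176 + 0.37931 + 0.84375) / 3 = 0.5449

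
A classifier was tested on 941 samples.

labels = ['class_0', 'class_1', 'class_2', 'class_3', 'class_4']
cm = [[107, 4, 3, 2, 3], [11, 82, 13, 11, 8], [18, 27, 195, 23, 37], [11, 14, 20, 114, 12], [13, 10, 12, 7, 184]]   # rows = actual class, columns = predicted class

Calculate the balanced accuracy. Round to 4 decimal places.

0.7372

Balanced accuracy = mean of per-class recall.
  class_0: recall = 107/119 = 0.89916
  class_1: recall = 82/125 = 0.65600
  class_2: recall = 195/300 = 0.65000
  class_3: recall = 114/171 = 0.66667
  class_4: recall = 184/226 = 0.81416
Mean = (0.89916 + 0.65600 + 0.65000 + 0.66667 + 0.81416) / 5 = 0.7372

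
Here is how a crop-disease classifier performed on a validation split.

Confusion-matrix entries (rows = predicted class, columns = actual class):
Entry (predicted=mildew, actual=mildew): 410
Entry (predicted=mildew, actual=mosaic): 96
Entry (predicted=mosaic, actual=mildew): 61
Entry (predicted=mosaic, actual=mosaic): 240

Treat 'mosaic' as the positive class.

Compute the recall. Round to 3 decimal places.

0.714

Recall = TP/(TP+FN) = 240/(240+96) = 240/336 = 0.714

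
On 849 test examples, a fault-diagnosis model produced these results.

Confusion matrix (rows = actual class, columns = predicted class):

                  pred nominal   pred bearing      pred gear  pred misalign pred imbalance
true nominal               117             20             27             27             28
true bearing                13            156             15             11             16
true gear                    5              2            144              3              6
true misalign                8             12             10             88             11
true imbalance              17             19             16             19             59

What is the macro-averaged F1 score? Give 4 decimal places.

0.6484

Per-class F1 score (2·TP/(2·TP+FP+FN)):
  nominal: TP=117, FP=13+5+8+17=43, FN=20+27+27+28=102 → 234/379 = 0.61741
  bearing: TP=156, FP=20+2+12+19=53, FN=13+15+11+16=55 → 312/420 = 0.74286
  gear: TP=144, FP=27+15+10+16=68, FN=5+2+3+6=16 → 288/372 = 0.77419
  misalign: TP=88, FP=27+11+3+19=60, FN=8+12+10+11=41 → 176/277 = 0.63538
  imbalance: TP=59, FP=28+16+6+11=61, FN=17+19+16+19=71 → 118/250 = 0.47200
Macro-F1 score = mean = (0.61741 + 0.74286 + 0.77419 + 0.63538 + 0.47200) / 5 = 0.6484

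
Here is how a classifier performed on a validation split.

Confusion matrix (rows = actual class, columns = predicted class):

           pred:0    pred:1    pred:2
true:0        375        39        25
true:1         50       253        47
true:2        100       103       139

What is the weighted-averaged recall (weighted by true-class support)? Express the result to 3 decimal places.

Per-class recall (TP/(TP+FN)):
  0: TP=375, FN=39+25=64 → 375/439 = 0.8542
  1: TP=253, FN=50+47=97 → 253/350 = 0.7229
  2: TP=139, FN=100+103=203 → 139/342 = 0.4064
Weighted-recall = Σ (supportᵢ/N)·recallᵢ with N=1131: (439/1131)·0.8542 + (350/1131)·0.7229 + (342/1131)·0.4064 = 0.678

0.678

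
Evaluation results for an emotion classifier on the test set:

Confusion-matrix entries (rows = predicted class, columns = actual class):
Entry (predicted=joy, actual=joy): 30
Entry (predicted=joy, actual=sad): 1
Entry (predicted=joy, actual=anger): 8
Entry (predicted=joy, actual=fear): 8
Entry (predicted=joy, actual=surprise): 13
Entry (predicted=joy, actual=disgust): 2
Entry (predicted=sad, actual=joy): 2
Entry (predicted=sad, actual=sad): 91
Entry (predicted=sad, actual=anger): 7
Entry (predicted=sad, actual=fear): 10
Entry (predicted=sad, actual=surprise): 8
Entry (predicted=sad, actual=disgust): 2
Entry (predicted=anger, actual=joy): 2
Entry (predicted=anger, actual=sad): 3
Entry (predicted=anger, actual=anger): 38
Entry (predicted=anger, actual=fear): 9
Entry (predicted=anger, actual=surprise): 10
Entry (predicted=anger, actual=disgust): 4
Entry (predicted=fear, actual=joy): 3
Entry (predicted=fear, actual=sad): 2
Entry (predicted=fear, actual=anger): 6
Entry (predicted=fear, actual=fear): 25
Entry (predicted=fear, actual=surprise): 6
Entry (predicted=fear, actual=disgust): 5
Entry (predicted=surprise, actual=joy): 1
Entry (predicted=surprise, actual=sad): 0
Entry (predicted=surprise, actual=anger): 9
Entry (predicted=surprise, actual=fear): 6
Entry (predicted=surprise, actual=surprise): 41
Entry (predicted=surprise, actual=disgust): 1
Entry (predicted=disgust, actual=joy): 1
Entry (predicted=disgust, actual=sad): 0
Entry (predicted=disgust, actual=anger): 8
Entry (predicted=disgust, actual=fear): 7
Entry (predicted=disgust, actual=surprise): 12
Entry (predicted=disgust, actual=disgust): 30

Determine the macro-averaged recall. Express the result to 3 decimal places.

Per-class recall (TP/(TP+FN)):
  joy: TP=30, FN=2+2+3+1+1=9 → 30/39 = 0.7692
  sad: TP=91, FN=1+3+2+0+0=6 → 91/97 = 0.9381
  anger: TP=38, FN=8+7+6+9+8=38 → 38/76 = 0.5000
  fear: TP=25, FN=8+10+9+6+7=40 → 25/65 = 0.3846
  surprise: TP=41, FN=13+8+10+6+12=49 → 41/90 = 0.4556
  disgust: TP=30, FN=2+2+4+5+1=14 → 30/44 = 0.6818
Macro-recall = mean = (0.7692 + 0.9381 + 0.5000 + 0.3846 + 0.4556 + 0.6818) / 6 = 0.622

0.622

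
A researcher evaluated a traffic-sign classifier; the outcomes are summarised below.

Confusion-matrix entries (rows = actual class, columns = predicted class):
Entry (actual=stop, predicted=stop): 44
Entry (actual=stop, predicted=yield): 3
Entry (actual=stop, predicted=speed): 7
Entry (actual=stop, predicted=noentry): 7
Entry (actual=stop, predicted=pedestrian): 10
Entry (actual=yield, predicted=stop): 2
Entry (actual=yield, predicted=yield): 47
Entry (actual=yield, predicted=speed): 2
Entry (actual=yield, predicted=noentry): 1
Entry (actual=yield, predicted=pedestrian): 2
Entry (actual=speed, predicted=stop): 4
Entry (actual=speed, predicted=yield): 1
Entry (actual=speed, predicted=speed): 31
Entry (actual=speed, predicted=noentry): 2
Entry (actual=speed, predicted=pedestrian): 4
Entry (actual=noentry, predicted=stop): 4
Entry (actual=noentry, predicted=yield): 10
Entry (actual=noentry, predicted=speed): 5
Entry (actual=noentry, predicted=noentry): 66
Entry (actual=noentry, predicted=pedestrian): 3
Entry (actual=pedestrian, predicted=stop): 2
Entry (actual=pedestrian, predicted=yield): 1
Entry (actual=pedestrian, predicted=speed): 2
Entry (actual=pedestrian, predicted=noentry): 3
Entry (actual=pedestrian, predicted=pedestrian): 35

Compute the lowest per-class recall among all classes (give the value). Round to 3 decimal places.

Per-class recall (TP/(TP+FN)):
  stop: TP=44, FN=3+7+7+10=27 → 44/71 = 0.6197
  yield: TP=47, FN=2+2+1+2=7 → 47/54 = 0.8704
  speed: TP=31, FN=4+1+2+4=11 → 31/42 = 0.7381
  noentry: TP=66, FN=4+10+5+3=22 → 66/88 = 0.7500
  pedestrian: TP=35, FN=2+1+2+3=8 → 35/43 = 0.8140
Lowest is class 'stop' with recall = 0.620.

0.620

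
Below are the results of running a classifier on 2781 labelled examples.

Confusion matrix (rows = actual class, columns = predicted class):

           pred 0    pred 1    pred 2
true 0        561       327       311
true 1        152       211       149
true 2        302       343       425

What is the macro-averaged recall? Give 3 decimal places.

0.426

Per-class recall (TP/(TP+FN)):
  0: TP=561, FN=327+311=638 → 561/1199 = 0.4679
  1: TP=211, FN=152+149=301 → 211/512 = 0.4121
  2: TP=425, FN=302+343=645 → 425/1070 = 0.3972
Macro-recall = mean = (0.4679 + 0.4121 + 0.3972) / 3 = 0.426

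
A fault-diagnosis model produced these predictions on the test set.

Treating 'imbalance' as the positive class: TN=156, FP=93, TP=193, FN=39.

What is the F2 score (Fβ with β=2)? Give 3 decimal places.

0.795

Fβ = (1+β²)·TP / ((1+β²)·TP + β²·FN + FP), with β²=4
= 5·193 / (5·193 + 4·39 + 93) = 0.795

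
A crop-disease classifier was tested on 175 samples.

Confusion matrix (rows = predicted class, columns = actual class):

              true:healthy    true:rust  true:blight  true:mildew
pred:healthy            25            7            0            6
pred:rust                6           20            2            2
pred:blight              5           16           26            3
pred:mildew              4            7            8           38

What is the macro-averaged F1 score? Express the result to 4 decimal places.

0.6157

Per-class F1 score (2·TP/(2·TP+FP+FN)):
  healthy: TP=25, FP=7+0+6=13, FN=6+5+4=15 → 50/78 = 0.64103
  rust: TP=20, FP=6+2+2=10, FN=7+16+7=30 → 40/80 = 0.50000
  blight: TP=26, FP=5+16+3=24, FN=0+2+8=10 → 52/86 = 0.60465
  mildew: TP=38, FP=4+7+8=19, FN=6+2+3=11 → 76/106 = 0.71698
Macro-F1 score = mean = (0.64103 + 0.50000 + 0.60465 + 0.71698) / 4 = 0.6157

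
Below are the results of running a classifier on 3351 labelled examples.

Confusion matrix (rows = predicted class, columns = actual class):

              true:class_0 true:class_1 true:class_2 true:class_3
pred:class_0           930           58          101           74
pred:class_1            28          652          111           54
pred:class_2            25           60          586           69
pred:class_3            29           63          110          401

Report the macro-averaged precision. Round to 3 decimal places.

Per-class precision (TP/(TP+FP)):
  class_0: TP=930, FP=58+101+74=233 → 930/1163 = 0.7997
  class_1: TP=652, FP=28+111+54=193 → 652/845 = 0.7716
  class_2: TP=586, FP=25+60+69=154 → 586/740 = 0.7919
  class_3: TP=401, FP=29+63+110=202 → 401/603 = 0.6650
Macro-precision = mean = (0.7997 + 0.7716 + 0.7919 + 0.6650) / 4 = 0.757

0.757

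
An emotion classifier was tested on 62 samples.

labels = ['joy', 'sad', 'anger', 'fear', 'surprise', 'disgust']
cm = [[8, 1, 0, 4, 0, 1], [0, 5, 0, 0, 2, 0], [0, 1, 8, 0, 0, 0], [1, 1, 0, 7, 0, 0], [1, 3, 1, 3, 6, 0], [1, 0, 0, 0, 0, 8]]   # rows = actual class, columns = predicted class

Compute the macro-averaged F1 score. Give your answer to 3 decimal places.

Per-class F1 score (2·TP/(2·TP+FP+FN)):
  joy: TP=8, FP=0+0+1+1+1=3, FN=1+0+4+0+1=6 → 16/25 = 0.6400
  sad: TP=5, FP=1+1+1+3+0=6, FN=0+0+0+2+0=2 → 10/18 = 0.5556
  anger: TP=8, FP=0+0+0+1+0=1, FN=0+1+0+0+0=1 → 16/18 = 0.8889
  fear: TP=7, FP=4+0+0+3+0=7, FN=1+1+0+0+0=2 → 14/23 = 0.6087
  surprise: TP=6, FP=0+2+0+0+0=2, FN=1+3+1+3+0=8 → 12/22 = 0.5455
  disgust: TP=8, FP=1+0+0+0+0=1, FN=1+0+0+0+0=1 → 16/18 = 0.8889
Macro-F1 score = mean = (0.6400 + 0.5556 + 0.8889 + 0.6087 + 0.5455 + 0.8889) / 6 = 0.688

0.688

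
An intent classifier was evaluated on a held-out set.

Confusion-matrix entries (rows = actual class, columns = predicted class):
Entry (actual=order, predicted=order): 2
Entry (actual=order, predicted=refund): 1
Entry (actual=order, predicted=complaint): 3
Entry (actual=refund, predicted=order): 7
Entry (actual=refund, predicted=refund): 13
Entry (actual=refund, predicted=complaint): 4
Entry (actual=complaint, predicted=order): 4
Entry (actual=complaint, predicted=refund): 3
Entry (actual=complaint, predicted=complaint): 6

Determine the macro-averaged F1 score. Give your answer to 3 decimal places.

0.435

Per-class F1 score (2·TP/(2·TP+FP+FN)):
  order: TP=2, FP=7+4=11, FN=1+3=4 → 4/19 = 0.2105
  refund: TP=13, FP=1+3=4, FN=7+4=11 → 26/41 = 0.6341
  complaint: TP=6, FP=3+4=7, FN=4+3=7 → 12/26 = 0.4615
Macro-F1 score = mean = (0.2105 + 0.6341 + 0.4615) / 3 = 0.435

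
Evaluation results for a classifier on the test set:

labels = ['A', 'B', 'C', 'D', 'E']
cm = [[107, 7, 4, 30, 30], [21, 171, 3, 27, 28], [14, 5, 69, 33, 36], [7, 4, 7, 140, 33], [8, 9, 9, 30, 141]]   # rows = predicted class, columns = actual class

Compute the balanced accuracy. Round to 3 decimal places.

0.674

Balanced accuracy = mean of per-class recall.
  A: recall = 107/157 = 0.6815
  B: recall = 171/196 = 0.8724
  C: recall = 69/92 = 0.7500
  D: recall = 140/260 = 0.5385
  E: recall = 141/268 = 0.5261
Mean = (0.6815 + 0.8724 + 0.7500 + 0.5385 + 0.5261) / 5 = 0.674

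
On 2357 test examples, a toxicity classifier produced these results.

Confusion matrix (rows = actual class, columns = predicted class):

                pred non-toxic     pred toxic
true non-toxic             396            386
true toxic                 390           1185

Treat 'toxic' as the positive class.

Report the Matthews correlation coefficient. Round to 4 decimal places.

0.2584

MCC = (TP·TN − FP·FN) / √((TP+FP)(TP+FN)(TN+FP)(TN+FN))
Numerator = 1185·396 − 386·390 = 318720
Denominator = √(1571·1575·782·786) = √1520848809900 = 1233226.9904
MCC = 318720 / 1233226.9904 = 0.2584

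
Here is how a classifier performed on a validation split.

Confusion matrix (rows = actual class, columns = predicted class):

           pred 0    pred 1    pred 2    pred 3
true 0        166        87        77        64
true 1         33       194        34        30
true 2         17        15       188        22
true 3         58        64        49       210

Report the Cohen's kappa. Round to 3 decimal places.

Observed agreement pₒ = trace/N = 758/1308 = 0.5795
Expected agreement pₑ = Σ (rowᵢ·colᵢ)/N² = (394·274 + 291·360 + 242·348 + 381·326)/1308² = 0.2462
κ = (pₒ − pₑ)/(1 − pₑ) = (0.5795 − 0.2462)/(1 − 0.2462) = 0.442

0.442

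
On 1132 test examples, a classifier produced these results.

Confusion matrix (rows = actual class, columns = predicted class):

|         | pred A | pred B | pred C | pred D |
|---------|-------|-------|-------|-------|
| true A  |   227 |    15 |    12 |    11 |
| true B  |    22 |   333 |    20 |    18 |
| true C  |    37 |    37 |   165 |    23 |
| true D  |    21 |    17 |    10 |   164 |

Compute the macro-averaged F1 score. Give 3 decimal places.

Per-class F1 score (2·TP/(2·TP+FP+FN)):
  A: TP=227, FP=22+37+21=80, FN=15+12+11=38 → 454/572 = 0.7937
  B: TP=333, FP=15+37+17=69, FN=22+20+18=60 → 666/795 = 0.8377
  C: TP=165, FP=12+20+10=42, FN=37+37+23=97 → 330/469 = 0.7036
  D: TP=164, FP=11+18+23=52, FN=21+17+10=48 → 328/428 = 0.7664
Macro-F1 score = mean = (0.7937 + 0.8377 + 0.7036 + 0.7664) / 4 = 0.775

0.775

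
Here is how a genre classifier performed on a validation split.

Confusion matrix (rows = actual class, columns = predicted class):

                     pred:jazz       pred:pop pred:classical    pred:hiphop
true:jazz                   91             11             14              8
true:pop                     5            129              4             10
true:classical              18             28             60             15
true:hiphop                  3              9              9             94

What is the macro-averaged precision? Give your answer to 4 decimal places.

0.7341

Per-class precision (TP/(TP+FP)):
  jazz: TP=91, FP=5+18+3=26 → 91/117 = 0.77778
  pop: TP=129, FP=11+28+9=48 → 129/177 = 0.72881
  classical: TP=60, FP=14+4+9=27 → 60/87 = 0.68966
  hiphop: TP=94, FP=8+10+15=33 → 94/127 = 0.74016
Macro-precision = mean = (0.77778 + 0.72881 + 0.68966 + 0.74016) / 4 = 0.7341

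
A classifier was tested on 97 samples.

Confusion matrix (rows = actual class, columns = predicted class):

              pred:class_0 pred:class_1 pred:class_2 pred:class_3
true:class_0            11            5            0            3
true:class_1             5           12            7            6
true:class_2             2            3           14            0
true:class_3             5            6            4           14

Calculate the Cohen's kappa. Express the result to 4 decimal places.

0.3671

Observed agreement pₒ = trace/N = 51/97 = 0.52577
Expected agreement pₑ = Σ (rowᵢ·colᵢ)/N² = (19·23 + 30·26 + 19·25 + 29·23)/97² = 0.25072
κ = (pₒ − pₑ)/(1 − pₑ) = (0.52577 − 0.25072)/(1 − 0.25072) = 0.3671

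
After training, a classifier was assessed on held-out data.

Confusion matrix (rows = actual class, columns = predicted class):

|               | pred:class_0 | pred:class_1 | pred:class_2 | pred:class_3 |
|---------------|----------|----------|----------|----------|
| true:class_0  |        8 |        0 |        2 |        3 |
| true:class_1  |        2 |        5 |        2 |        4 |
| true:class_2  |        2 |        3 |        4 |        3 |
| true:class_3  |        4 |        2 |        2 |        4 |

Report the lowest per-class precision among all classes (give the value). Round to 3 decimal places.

Per-class precision (TP/(TP+FP)):
  class_0: TP=8, FP=2+2+4=8 → 8/16 = 0.5000
  class_1: TP=5, FP=0+3+2=5 → 5/10 = 0.5000
  class_2: TP=4, FP=2+2+2=6 → 4/10 = 0.4000
  class_3: TP=4, FP=3+4+3=10 → 4/14 = 0.2857
Lowest is class 'class_3' with precision = 0.286.

0.286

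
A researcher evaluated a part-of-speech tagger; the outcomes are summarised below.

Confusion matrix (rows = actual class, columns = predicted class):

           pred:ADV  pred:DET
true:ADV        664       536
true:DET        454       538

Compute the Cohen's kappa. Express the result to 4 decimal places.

Observed agreement pₒ = trace/N = 1202/2192 = 0.54836
Expected agreement pₑ = Σ (rowᵢ·colᵢ)/N² = (1200·1118 + 992·1074)/2192² = 0.50095
κ = (pₒ − pₑ)/(1 − pₑ) = (0.54836 − 0.50095)/(1 − 0.50095) = 0.0950

0.0950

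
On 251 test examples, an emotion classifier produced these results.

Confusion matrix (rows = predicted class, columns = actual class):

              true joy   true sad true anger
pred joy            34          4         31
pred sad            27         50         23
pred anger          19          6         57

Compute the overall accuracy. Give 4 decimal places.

Accuracy = trace / total = (34+50+57=141) / 251 = 141/251 = 0.5618

0.5618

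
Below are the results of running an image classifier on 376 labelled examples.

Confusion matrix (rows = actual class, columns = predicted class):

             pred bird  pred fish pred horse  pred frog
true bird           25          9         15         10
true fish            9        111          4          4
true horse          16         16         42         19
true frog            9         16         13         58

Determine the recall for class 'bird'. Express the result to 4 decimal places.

Take TP from the diagonal, FP from the rest of the 'bird' prediction marginal, FN from the rest of the 'bird' actual marginal.
recall = TP/(TP+FN).
bird: TP=25, FN=9+15+10=34 → 25/59 = 0.42373

0.4237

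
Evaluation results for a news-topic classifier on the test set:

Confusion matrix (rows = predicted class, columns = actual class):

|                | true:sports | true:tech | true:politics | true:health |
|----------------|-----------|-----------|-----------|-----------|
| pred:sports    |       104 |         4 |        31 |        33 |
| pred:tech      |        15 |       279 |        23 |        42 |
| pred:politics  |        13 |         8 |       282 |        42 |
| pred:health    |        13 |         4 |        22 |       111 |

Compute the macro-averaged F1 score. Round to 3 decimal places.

Per-class F1 score (2·TP/(2·TP+FP+FN)):
  sports: TP=104, FP=4+31+33=68, FN=15+13+13=41 → 208/317 = 0.6562
  tech: TP=279, FP=15+23+42=80, FN=4+8+4=16 → 558/654 = 0.8532
  politics: TP=282, FP=13+8+42=63, FN=31+23+22=76 → 564/703 = 0.8023
  health: TP=111, FP=13+4+22=39, FN=33+42+42=117 → 222/378 = 0.5873
Macro-F1 score = mean = (0.6562 + 0.8532 + 0.8023 + 0.5873) / 4 = 0.725

0.725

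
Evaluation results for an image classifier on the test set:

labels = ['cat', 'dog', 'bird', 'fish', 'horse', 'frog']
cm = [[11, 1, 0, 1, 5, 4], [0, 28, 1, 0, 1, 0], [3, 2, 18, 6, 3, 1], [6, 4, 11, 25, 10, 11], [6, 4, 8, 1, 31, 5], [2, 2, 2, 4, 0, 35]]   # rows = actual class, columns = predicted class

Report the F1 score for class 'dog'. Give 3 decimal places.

One-vs-rest for 'dog': TP = diagonal; FP = other classes predicted 'dog'; FN = 'dog' predicted as other.
F1 score = 2·TP/(2·TP+FP+FN).
dog: TP=28, FP=1+2+4+4+2=13, FN=0+1+0+1+0=2 → 56/71 = 0.7887

0.789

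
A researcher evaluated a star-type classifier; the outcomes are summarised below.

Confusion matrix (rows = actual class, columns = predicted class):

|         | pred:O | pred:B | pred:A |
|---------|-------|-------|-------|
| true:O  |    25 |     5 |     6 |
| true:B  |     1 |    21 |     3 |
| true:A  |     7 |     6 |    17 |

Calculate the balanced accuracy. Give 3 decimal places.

Balanced accuracy = mean of per-class recall.
  O: recall = 25/36 = 0.6944
  B: recall = 21/25 = 0.8400
  A: recall = 17/30 = 0.5667
Mean = (0.6944 + 0.8400 + 0.5667) / 3 = 0.700

0.700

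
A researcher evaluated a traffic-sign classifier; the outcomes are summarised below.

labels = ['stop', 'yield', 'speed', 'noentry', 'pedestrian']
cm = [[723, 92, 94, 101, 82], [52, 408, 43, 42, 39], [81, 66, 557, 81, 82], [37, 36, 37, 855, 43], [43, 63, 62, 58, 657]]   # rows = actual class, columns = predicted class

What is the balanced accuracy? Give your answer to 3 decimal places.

0.719

Balanced accuracy = mean of per-class recall.
  stop: recall = 723/1092 = 0.6621
  yield: recall = 408/584 = 0.6986
  speed: recall = 557/867 = 0.6424
  noentry: recall = 855/1008 = 0.8482
  pedestrian: recall = 657/883 = 0.7441
Mean = (0.6621 + 0.6986 + 0.6424 + 0.8482 + 0.7441) / 5 = 0.719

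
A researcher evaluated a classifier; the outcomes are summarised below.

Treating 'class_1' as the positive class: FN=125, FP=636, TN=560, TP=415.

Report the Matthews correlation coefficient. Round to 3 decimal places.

MCC = (TP·TN − FP·FN) / √((TP+FP)(TP+FN)(TN+FP)(TN+FN))
Numerator = 415·560 − 636·125 = 152900
Denominator = √(1051·540·1196·685) = √464962820400 = 681881.8229
MCC = 152900 / 681881.8229 = 0.224

0.224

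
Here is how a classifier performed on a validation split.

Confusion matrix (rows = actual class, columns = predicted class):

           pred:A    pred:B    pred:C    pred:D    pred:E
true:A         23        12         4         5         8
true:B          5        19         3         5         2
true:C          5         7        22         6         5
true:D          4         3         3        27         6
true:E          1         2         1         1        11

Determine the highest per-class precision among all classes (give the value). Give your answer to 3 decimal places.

Per-class precision (TP/(TP+FP)):
  A: TP=23, FP=5+5+4+1=15 → 23/38 = 0.6053
  B: TP=19, FP=12+7+3+2=24 → 19/43 = 0.4419
  C: TP=22, FP=4+3+3+1=11 → 22/33 = 0.6667
  D: TP=27, FP=5+5+6+1=17 → 27/44 = 0.6136
  E: TP=11, FP=8+2+5+6=21 → 11/32 = 0.3438
Highest is class 'C' with precision = 0.667.

0.667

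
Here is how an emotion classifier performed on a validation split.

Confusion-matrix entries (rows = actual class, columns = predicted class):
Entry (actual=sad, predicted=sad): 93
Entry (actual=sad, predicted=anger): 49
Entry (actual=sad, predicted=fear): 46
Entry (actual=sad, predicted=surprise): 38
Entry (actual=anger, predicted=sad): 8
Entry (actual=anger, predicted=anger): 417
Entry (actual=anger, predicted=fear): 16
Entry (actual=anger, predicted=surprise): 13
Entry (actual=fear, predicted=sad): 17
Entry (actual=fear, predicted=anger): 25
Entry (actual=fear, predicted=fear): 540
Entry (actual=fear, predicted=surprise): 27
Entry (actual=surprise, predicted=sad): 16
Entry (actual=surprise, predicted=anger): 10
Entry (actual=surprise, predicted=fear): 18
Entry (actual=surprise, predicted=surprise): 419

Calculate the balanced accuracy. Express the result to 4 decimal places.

0.7804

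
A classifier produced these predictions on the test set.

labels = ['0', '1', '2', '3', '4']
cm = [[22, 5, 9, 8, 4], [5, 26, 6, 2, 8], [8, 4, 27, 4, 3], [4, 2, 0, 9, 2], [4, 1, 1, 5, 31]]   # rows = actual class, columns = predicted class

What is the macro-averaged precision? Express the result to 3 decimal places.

Per-class precision (TP/(TP+FP)):
  0: TP=22, FP=5+8+4+4=21 → 22/43 = 0.5116
  1: TP=26, FP=5+4+2+1=12 → 26/38 = 0.6842
  2: TP=27, FP=9+6+0+1=16 → 27/43 = 0.6279
  3: TP=9, FP=8+2+4+5=19 → 9/28 = 0.3214
  4: TP=31, FP=4+8+3+2=17 → 31/48 = 0.6458
Macro-precision = mean = (0.5116 + 0.6842 + 0.6279 + 0.3214 + 0.6458) / 5 = 0.558

0.558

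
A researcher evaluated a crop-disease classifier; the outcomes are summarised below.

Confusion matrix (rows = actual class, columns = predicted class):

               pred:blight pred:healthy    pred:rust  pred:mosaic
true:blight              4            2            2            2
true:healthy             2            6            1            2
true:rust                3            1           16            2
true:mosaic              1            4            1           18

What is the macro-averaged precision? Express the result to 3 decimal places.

Per-class precision (TP/(TP+FP)):
  blight: TP=4, FP=2+3+1=6 → 4/10 = 0.4000
  healthy: TP=6, FP=2+1+4=7 → 6/13 = 0.4615
  rust: TP=16, FP=2+1+1=4 → 16/20 = 0.8000
  mosaic: TP=18, FP=2+2+2=6 → 18/24 = 0.7500
Macro-precision = mean = (0.4000 + 0.4615 + 0.8000 + 0.7500) / 4 = 0.603

0.603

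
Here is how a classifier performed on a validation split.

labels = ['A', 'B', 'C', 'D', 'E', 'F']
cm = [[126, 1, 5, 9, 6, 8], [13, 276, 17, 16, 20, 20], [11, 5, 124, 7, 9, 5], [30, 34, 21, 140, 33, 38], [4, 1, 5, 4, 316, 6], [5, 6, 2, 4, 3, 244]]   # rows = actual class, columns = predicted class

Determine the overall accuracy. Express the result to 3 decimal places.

0.779

Accuracy = trace / total = (126+276+124+140+316+244=1226) / 1574 = 1226/1574 = 0.779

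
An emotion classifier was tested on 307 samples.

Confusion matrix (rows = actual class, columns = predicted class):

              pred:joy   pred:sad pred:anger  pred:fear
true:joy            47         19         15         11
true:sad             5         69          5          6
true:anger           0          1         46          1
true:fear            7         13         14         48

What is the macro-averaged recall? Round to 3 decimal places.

Per-class recall (TP/(TP+FN)):
  joy: TP=47, FN=19+15+11=45 → 47/92 = 0.5109
  sad: TP=69, FN=5+5+6=16 → 69/85 = 0.8118
  anger: TP=46, FN=0+1+1=2 → 46/48 = 0.9583
  fear: TP=48, FN=7+13+14=34 → 48/82 = 0.5854
Macro-recall = mean = (0.5109 + 0.8118 + 0.9583 + 0.5854) / 4 = 0.717

0.717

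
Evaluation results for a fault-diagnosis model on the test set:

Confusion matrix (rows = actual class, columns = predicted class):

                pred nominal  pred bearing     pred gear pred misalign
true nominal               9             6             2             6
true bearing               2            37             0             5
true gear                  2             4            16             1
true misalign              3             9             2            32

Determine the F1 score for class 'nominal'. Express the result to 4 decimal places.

F1 score = 2·TP/(2·TP+FP+FN).
nominal: TP=9, FP=2+2+3=7, FN=6+2+6=14 → 18/39 = 0.46154

0.4615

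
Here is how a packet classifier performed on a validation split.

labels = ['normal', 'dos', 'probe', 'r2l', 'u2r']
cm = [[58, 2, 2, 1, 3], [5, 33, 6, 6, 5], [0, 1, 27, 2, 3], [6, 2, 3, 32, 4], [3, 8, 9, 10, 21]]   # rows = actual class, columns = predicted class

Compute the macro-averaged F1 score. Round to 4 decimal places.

Per-class F1 score (2·TP/(2·TP+FP+FN)):
  normal: TP=58, FP=5+0+6+3=14, FN=2+2+1+3=8 → 116/138 = 0.84058
  dos: TP=33, FP=2+1+2+8=13, FN=5+6+6+5=22 → 66/101 = 0.65347
  probe: TP=27, FP=2+6+3+9=20, FN=0+1+2+3=6 → 54/80 = 0.67500
  r2l: TP=32, FP=1+6+2+10=19, FN=6+2+3+4=15 → 64/98 = 0.65306
  u2r: TP=21, FP=3+5+3+4=15, FN=3+8+9+10=30 → 42/87 = 0.48276
Macro-F1 score = mean = (0.84058 + 0.65347 + 0.67500 + 0.65306 + 0.48276) / 5 = 0.6610

0.6610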